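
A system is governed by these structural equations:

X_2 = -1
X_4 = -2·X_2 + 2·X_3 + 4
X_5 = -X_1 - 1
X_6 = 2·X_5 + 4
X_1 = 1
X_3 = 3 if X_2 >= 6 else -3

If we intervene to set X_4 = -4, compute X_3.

Under do(X_4=-4), the mechanism X_4 = -2·X_2 + 2·X_3 + 4 is discarded; X_4 is fixed at -4.
Since X_3 is not a descendant of the intervened variable, it is unaffected.
X_3 = 3 if X_2 >= 6 else -3  [with X_2=-1]  = -3

-3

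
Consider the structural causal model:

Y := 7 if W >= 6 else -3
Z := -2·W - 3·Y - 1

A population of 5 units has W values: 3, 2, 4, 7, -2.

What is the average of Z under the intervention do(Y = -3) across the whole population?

do(Y=-3) breaks Y's dependence on W. With Y=-3 fixed, Z across the units is 2, 4, 0, -6, 12, mean 2.4.

2.4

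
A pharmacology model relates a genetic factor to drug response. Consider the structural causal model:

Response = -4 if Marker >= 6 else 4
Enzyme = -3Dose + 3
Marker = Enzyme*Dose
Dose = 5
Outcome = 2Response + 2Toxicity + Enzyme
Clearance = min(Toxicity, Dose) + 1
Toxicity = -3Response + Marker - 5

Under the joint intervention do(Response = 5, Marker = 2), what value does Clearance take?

-17

The joint intervention fixes Response = 5, Marker = 2, removing each variable's own equation.
Toxicity = -3Response + Marker - 5  [with Response=5, Marker=2]  = -18
Clearance = min(Toxicity, Dose) + 1  [with Toxicity=-18, Dose=5]  = -17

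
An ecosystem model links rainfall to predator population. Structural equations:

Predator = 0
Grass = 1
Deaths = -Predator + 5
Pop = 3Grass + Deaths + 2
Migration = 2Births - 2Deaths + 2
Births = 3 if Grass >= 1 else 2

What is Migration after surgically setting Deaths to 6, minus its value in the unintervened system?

Intervening sets Deaths = 6 and removes its equation (Deaths = -Predator + 5).
Births = 3 if Grass >= 1 else 2  [with Grass=1]  = 3
Migration = 2Births - 2Deaths + 2  [with Births=3, Deaths=6]  = -4
Without intervention: Births = 3 if Grass >= 1 else 2  [with Grass=1]  = 3; Deaths = -Predator + 5  [with Predator=0]  = 5; Migration = 2Births - 2Deaths + 2  [with Births=3, Deaths=5]  = -2.
Change = -4 − (-2) = -2.

-2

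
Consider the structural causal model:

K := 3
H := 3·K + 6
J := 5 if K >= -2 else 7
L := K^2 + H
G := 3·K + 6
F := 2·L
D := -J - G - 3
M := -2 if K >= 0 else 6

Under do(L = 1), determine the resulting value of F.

2

Under do(L=1), the mechanism L := K^2 + H is discarded; L is fixed at 1.
F = 2·L  [with L=1]  = 2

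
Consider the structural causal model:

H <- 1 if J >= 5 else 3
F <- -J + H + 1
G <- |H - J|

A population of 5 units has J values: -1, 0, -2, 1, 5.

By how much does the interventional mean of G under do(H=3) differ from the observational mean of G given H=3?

The intervention sets H=3 in all 5 units regardless of J. Recomputing G per unit gives 4, 3, 5, 2, 2; average 3.2.
E[G|H=3] averages over only the 4 units with H=3 (J = -1, 0, -2, 1): G = 4, 3, 5, 2, mean 3.5.
Difference = 3.2 − 3.5 = -0.3.

-0.3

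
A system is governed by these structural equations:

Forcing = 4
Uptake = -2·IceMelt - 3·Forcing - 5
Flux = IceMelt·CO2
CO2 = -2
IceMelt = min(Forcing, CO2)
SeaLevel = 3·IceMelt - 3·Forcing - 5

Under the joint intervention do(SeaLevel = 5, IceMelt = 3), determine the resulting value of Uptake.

The joint intervention fixes SeaLevel = 5, IceMelt = 3, removing each variable's own equation.
Uptake = -2·IceMelt - 3·Forcing - 5  [with IceMelt=3, Forcing=4]  = -23

-23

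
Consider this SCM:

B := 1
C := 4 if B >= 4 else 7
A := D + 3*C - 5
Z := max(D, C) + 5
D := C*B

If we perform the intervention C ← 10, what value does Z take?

15

Under do(C=10), the mechanism C := 4 if B >= 4 else 7 is discarded; C is fixed at 10.
D = C*B  [with C=10, B=1]  = 10
Z = max(D, C) + 5  [with D=10, C=10]  = 15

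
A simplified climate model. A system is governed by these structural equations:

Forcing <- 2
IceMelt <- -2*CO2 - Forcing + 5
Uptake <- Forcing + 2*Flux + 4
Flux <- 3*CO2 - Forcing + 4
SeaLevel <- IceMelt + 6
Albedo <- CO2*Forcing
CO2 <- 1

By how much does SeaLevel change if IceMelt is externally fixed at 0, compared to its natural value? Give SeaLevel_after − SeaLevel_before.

do(IceMelt=0) replaces the equation IceMelt <- -2*CO2 - Forcing + 5 with the constant IceMelt = 0.
SeaLevel = IceMelt + 6  [with IceMelt=0]  = 6
Without intervention: IceMelt = -2*CO2 - Forcing + 5  [with CO2=1, Forcing=2]  = 1; SeaLevel = IceMelt + 6  [with IceMelt=1]  = 7.
Change = 6 − 7 = -1.

-1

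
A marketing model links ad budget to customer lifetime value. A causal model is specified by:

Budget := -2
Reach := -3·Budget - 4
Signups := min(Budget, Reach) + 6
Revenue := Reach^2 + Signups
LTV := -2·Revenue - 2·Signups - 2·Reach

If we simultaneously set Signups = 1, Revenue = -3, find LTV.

Setting Signups = 1, Revenue = -3 by intervention discards those variables' equations.
Reach = -3·Budget - 4  [with Budget=-2]  = 2
LTV = -2·Revenue - 2·Signups - 2·Reach  [with Revenue=-3, Signups=1, Reach=2]  = 0

0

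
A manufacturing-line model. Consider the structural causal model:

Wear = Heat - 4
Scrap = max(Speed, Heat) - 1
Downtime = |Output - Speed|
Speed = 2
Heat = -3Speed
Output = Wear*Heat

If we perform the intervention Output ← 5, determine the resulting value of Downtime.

The intervention breaks the incoming arrows to Output: Output = Wear*Heat no longer applies, and Output = 5.
Downtime = |Output - Speed|  [with Output=5, Speed=2]  = 3

3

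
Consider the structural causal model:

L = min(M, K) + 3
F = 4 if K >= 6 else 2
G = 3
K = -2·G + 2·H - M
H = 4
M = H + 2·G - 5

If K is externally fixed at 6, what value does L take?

8

Intervening sets K = 6 and removes its equation (K = -2·G + 2·H - M).
M = H + 2·G - 5  [with H=4, G=3]  = 5
L = min(M, K) + 3  [with M=5, K=6]  = 8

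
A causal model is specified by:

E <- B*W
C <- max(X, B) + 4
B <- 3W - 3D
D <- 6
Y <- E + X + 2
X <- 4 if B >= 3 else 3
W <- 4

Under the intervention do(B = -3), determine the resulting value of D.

Under do(B=-3), the mechanism B <- 3W - 3D is discarded; B is fixed at -3.
D is not downstream of the intervention, so its value is determined by the original equations.

6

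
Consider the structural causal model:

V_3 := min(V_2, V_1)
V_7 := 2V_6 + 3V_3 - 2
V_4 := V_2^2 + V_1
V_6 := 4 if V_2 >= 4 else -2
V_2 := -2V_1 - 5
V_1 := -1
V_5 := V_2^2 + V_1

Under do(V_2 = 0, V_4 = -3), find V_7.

-9

Setting V_2 = 0, V_4 = -3 by intervention discards those variables' equations.
V_3 = min(V_2, V_1)  [with V_2=0, V_1=-1]  = -1
V_6 = 4 if V_2 >= 4 else -2  [with V_2=0]  = -2
V_7 = 2V_6 + 3V_3 - 2  [with V_6=-2, V_3=-1]  = -9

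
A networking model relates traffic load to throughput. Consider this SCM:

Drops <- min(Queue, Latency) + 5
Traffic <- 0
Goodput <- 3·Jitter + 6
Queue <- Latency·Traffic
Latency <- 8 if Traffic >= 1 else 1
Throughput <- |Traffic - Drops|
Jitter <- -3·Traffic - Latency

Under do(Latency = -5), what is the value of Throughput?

0

Under do(Latency=-5), the mechanism Latency <- 8 if Traffic >= 1 else 1 is discarded; Latency is fixed at -5.
Queue = Latency·Traffic  [with Latency=-5, Traffic=0]  = 0
Drops = min(Queue, Latency) + 5  [with Queue=0, Latency=-5]  = 0
Throughput = |Traffic - Drops|  [with Traffic=0, Drops=0]  = 0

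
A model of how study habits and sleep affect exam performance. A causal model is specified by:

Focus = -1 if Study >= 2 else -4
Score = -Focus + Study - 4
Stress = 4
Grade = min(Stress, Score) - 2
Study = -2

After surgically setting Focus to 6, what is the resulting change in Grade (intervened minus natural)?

-10

do(Focus=6) replaces the equation Focus = -1 if Study >= 2 else -4 with the constant Focus = 6.
Score = -Focus + Study - 4  [with Focus=6, Study=-2]  = -12
Grade = min(Stress, Score) - 2  [with Stress=4, Score=-12]  = -14
Without intervention: Focus = -1 if Study >= 2 else -4  [with Study=-2]  = -4; Score = -Focus + Study - 4  [with Focus=-4, Study=-2]  = -2; Grade = min(Stress, Score) - 2  [with Stress=4, Score=-2]  = -4.
Change = -14 − (-4) = -10.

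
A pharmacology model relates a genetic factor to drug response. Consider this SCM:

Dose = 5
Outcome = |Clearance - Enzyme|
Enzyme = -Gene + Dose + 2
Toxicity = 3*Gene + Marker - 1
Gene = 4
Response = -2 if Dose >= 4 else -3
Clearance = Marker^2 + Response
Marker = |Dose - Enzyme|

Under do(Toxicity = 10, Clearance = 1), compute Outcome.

The joint intervention fixes Toxicity = 10, Clearance = 1, removing each variable's own equation.
Enzyme = -Gene + Dose + 2  [with Gene=4, Dose=5]  = 3
Outcome = |Clearance - Enzyme|  [with Clearance=1, Enzyme=3]  = 2

2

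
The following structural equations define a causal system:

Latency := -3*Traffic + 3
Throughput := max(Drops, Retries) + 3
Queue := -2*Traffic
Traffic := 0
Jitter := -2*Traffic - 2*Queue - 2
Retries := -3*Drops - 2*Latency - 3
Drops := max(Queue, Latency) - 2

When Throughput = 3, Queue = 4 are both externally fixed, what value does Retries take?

Under do(Throughput = 3, Queue = 4), each intervened variable's structural equation is replaced by its fixed value.
Latency = -3*Traffic + 3  [with Traffic=0]  = 3
Drops = max(Queue, Latency) - 2  [with Queue=4, Latency=3]  = 2
Retries = -3*Drops - 2*Latency - 3  [with Drops=2, Latency=3]  = -15

-15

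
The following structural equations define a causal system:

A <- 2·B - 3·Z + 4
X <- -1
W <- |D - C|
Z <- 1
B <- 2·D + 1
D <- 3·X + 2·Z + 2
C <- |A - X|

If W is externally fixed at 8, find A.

7

The intervention breaks the incoming arrows to W: W <- |D - C| no longer applies, and W = 8.
A is not downstream of the intervention, so its value is determined by the original equations.
D = 3·X + 2·Z + 2  [with X=-1, Z=1]  = 1
B = 2·D + 1  [with D=1]  = 3
A = 2·B - 3·Z + 4  [with B=3, Z=1]  = 7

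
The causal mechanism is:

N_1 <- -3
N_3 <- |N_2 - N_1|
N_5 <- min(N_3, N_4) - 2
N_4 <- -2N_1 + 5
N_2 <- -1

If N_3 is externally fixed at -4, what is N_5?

-6

do(N_3=-4) replaces the equation N_3 <- |N_2 - N_1| with the constant N_3 = -4.
N_4 = -2N_1 + 5  [with N_1=-3]  = 11
N_5 = min(N_3, N_4) - 2  [with N_3=-4, N_4=11]  = -6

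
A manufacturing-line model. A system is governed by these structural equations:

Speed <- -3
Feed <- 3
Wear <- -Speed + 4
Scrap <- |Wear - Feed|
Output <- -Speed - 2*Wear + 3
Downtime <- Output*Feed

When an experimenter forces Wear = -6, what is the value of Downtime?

54

The intervention breaks the incoming arrows to Wear: Wear <- -Speed + 4 no longer applies, and Wear = -6.
Output = -Speed - 2*Wear + 3  [with Speed=-3, Wear=-6]  = 18
Downtime = Output*Feed  [with Output=18, Feed=3]  = 54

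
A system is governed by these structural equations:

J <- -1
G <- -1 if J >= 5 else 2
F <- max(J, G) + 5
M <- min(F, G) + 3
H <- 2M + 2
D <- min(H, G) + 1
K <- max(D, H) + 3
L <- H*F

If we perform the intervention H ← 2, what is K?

Under do(H=2), the mechanism H <- 2M + 2 is discarded; H is fixed at 2.
G = -1 if J >= 5 else 2  [with J=-1]  = 2
D = min(H, G) + 1  [with H=2, G=2]  = 3
K = max(D, H) + 3  [with D=3, H=2]  = 6

6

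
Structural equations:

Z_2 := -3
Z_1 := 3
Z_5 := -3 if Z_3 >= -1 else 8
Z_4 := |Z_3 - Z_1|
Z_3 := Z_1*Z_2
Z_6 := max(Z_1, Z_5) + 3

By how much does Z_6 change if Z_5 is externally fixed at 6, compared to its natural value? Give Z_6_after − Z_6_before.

The intervention breaks the incoming arrows to Z_5: Z_5 := -3 if Z_3 >= -1 else 8 no longer applies, and Z_5 = 6.
Z_6 = max(Z_1, Z_5) + 3  [with Z_1=3, Z_5=6]  = 9
Without intervention: Z_3 = Z_1*Z_2  [with Z_1=3, Z_2=-3]  = -9; Z_5 = -3 if Z_3 >= -1 else 8  [with Z_3=-9]  = 8; Z_6 = max(Z_1, Z_5) + 3  [with Z_1=3, Z_5=8]  = 11.
Change = 9 − 11 = -2.

-2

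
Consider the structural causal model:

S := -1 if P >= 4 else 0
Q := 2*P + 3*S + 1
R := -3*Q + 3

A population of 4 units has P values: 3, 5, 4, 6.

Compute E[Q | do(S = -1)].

do(S=-1) breaks S's dependence on P. With S=-1 fixed, Q across the units is 4, 8, 6, 10, mean 7.

7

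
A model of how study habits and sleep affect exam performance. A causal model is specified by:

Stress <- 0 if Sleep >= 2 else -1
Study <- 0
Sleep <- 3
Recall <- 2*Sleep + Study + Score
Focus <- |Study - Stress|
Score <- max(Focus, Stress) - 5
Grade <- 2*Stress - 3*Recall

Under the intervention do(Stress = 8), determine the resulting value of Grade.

-11

The intervention breaks the incoming arrows to Stress: Stress <- 0 if Sleep >= 2 else -1 no longer applies, and Stress = 8.
Focus = |Study - Stress|  [with Study=0, Stress=8]  = 8
Score = max(Focus, Stress) - 5  [with Focus=8, Stress=8]  = 3
Recall = 2*Sleep + Study + Score  [with Sleep=3, Study=0, Score=3]  = 9
Grade = 2*Stress - 3*Recall  [with Stress=8, Recall=9]  = -11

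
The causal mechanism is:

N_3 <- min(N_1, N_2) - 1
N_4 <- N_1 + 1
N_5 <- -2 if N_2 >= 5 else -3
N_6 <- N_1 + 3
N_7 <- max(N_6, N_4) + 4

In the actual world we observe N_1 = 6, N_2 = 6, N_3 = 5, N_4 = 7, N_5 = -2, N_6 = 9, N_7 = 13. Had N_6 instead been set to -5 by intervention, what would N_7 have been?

11

Intervening sets N_6 = -5 and removes its equation (N_6 <- N_1 + 3).
N_4 = N_1 + 1  [with N_1=6]  = 7
N_7 = max(N_6, N_4) + 4  [with N_6=-5, N_4=7]  = 11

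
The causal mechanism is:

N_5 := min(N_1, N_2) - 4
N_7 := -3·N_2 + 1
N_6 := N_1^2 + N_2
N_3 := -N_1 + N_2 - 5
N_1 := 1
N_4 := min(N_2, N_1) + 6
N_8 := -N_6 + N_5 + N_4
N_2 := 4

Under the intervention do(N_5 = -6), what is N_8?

-4

do(N_5=-6) replaces the equation N_5 := min(N_1, N_2) - 4 with the constant N_5 = -6.
N_4 = min(N_2, N_1) + 6  [with N_2=4, N_1=1]  = 7
N_6 = N_1^2 + N_2  [with N_1=1, N_2=4]  = 5
N_8 = -N_6 + N_5 + N_4  [with N_6=5, N_5=-6, N_4=7]  = -4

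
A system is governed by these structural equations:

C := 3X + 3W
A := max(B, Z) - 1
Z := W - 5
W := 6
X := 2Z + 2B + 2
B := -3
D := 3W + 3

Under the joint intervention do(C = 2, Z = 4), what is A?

3

Under do(C = 2, Z = 4), each intervened variable's structural equation is replaced by its fixed value.
A = max(B, Z) - 1  [with B=-3, Z=4]  = 3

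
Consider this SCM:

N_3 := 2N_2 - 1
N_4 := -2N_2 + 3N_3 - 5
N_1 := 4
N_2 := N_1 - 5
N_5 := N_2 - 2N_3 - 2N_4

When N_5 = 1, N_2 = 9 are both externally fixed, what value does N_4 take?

28

Setting N_5 = 1, N_2 = 9 by intervention discards those variables' equations.
N_3 = 2N_2 - 1  [with N_2=9]  = 17
N_4 = -2N_2 + 3N_3 - 5  [with N_2=9, N_3=17]  = 28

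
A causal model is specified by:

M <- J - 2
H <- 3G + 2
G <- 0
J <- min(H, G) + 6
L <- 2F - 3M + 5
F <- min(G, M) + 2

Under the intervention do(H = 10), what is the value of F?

do(H=10) replaces the equation H <- 3G + 2 with the constant H = 10.
J = min(H, G) + 6  [with H=10, G=0]  = 6
M = J - 2  [with J=6]  = 4
F = min(G, M) + 2  [with G=0, M=4]  = 2

2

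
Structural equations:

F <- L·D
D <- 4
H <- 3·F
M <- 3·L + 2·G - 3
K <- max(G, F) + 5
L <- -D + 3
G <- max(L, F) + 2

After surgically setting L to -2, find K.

5

do(L=-2) replaces the equation L <- -D + 3 with the constant L = -2.
F = L·D  [with L=-2, D=4]  = -8
G = max(L, F) + 2  [with L=-2, F=-8]  = 0
K = max(G, F) + 5  [with G=0, F=-8]  = 5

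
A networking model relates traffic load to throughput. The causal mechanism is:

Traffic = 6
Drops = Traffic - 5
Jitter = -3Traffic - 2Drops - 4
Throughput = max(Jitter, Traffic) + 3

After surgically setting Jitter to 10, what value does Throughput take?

The intervention breaks the incoming arrows to Jitter: Jitter = -3Traffic - 2Drops - 4 no longer applies, and Jitter = 10.
Throughput = max(Jitter, Traffic) + 3  [with Jitter=10, Traffic=6]  = 13

13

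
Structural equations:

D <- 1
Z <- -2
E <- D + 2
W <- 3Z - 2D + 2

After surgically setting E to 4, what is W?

-6

Under do(E=4), the mechanism E <- D + 2 is discarded; E is fixed at 4.
Since W is not a descendant of the intervened variable, it is unaffected.
W = 3Z - 2D + 2  [with Z=-2, D=1]  = -6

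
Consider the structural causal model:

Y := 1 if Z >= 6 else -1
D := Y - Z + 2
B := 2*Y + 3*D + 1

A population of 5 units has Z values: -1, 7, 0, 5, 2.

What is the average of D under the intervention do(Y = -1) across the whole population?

Under do(Y=-1), Y's equation is replaced by Y=-1 for every unit. Per-unit D: 2, -6, 1, -4, -1. Mean = -1.6.

-1.6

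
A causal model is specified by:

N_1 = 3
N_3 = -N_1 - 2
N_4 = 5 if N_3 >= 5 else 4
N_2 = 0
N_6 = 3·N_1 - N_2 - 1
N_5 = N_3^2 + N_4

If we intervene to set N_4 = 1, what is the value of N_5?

26

Intervening sets N_4 = 1 and removes its equation (N_4 = 5 if N_3 >= 5 else 4).
N_3 = -N_1 - 2  [with N_1=3]  = -5
N_5 = N_3^2 + N_4  [with N_3=-5, N_4=1]  = 26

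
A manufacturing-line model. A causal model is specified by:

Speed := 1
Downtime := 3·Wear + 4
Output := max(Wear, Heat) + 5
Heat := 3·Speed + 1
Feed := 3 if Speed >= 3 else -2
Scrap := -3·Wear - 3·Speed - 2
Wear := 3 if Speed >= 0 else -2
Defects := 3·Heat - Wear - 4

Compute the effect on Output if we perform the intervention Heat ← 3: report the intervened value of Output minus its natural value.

The intervention breaks the incoming arrows to Heat: Heat := 3·Speed + 1 no longer applies, and Heat = 3.
Wear = 3 if Speed >= 0 else -2  [with Speed=1]  = 3
Output = max(Wear, Heat) + 5  [with Wear=3, Heat=3]  = 8
Without intervention: Heat = 3·Speed + 1  [with Speed=1]  = 4; Wear = 3 if Speed >= 0 else -2  [with Speed=1]  = 3; Output = max(Wear, Heat) + 5  [with Wear=3, Heat=4]  = 9.
Change = 8 − 9 = -1.

-1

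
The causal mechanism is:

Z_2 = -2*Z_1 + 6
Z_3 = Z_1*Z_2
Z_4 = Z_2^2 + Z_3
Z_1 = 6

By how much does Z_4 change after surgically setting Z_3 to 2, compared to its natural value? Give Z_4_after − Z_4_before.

38

The intervention breaks the incoming arrows to Z_3: Z_3 = Z_1*Z_2 no longer applies, and Z_3 = 2.
Z_2 = -2*Z_1 + 6  [with Z_1=6]  = -6
Z_4 = Z_2^2 + Z_3  [with Z_2=-6, Z_3=2]  = 38
Without intervention: Z_2 = -2*Z_1 + 6  [with Z_1=6]  = -6; Z_3 = Z_1*Z_2  [with Z_1=6, Z_2=-6]  = -36; Z_4 = Z_2^2 + Z_3  [with Z_2=-6, Z_3=-36]  = 0.
Change = 38 − 0 = 38.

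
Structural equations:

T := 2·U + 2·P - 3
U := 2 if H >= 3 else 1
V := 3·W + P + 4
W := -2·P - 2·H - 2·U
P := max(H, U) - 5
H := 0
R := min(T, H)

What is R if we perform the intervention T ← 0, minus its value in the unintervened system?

9

Under do(T=0), the mechanism T := 2·U + 2·P - 3 is discarded; T is fixed at 0.
R = min(T, H)  [with T=0, H=0]  = 0
Without intervention: U = 2 if H >= 3 else 1  [with H=0]  = 1; P = max(H, U) - 5  [with H=0, U=1]  = -4; T = 2·U + 2·P - 3  [with U=1, P=-4]  = -9; R = min(T, H)  [with T=-9, H=0]  = -9.
Change = 0 − (-9) = 9.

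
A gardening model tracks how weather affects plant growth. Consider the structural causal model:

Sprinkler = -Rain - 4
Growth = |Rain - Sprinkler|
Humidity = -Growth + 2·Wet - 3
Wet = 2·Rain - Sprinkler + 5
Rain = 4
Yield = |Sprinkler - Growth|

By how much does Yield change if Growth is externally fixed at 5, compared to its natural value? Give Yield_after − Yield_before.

Under do(Growth=5), the mechanism Growth = |Rain - Sprinkler| is discarded; Growth is fixed at 5.
Sprinkler = -Rain - 4  [with Rain=4]  = -8
Yield = |Sprinkler - Growth|  [with Sprinkler=-8, Growth=5]  = 13
Without intervention: Sprinkler = -Rain - 4  [with Rain=4]  = -8; Growth = |Rain - Sprinkler|  [with Rain=4, Sprinkler=-8]  = 12; Yield = |Sprinkler - Growth|  [with Sprinkler=-8, Growth=12]  = 20.
Change = 13 − 20 = -7.

-7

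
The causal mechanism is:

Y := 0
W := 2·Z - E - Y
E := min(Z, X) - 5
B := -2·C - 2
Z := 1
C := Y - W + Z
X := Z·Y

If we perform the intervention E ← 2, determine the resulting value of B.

The intervention breaks the incoming arrows to E: E := min(Z, X) - 5 no longer applies, and E = 2.
W = 2·Z - E - Y  [with Z=1, E=2, Y=0]  = 0
C = Y - W + Z  [with Y=0, W=0, Z=1]  = 1
B = -2·C - 2  [with C=1]  = -4

-4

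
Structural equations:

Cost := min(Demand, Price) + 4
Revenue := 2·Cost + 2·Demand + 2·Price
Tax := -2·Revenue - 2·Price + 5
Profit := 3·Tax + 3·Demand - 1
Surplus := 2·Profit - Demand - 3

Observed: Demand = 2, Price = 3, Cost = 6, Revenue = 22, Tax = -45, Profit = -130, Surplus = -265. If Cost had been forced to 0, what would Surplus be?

The intervention breaks the incoming arrows to Cost: Cost := min(Demand, Price) + 4 no longer applies, and Cost = 0.
Revenue = 2·Cost + 2·Demand + 2·Price  [with Cost=0, Demand=2, Price=3]  = 10
Tax = -2·Revenue - 2·Price + 5  [with Revenue=10, Price=3]  = -21
Profit = 3·Tax + 3·Demand - 1  [with Tax=-21, Demand=2]  = -58
Surplus = 2·Profit - Demand - 3  [with Profit=-58, Demand=2]  = -121

-121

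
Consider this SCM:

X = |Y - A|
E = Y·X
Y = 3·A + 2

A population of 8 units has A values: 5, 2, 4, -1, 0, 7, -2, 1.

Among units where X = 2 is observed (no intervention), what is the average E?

-2

Observing X=2 restricts to units where X's equation naturally yields 2: A ∈ {0, -2}. In that subpopulation E = 4, -8, mean -2.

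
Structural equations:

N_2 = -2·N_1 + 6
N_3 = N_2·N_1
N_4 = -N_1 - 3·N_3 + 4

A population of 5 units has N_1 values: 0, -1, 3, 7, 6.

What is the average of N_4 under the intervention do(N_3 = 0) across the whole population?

1

The intervention sets N_3=0 in all 5 units regardless of N_1. Recomputing N_4 per unit gives 4, 5, 1, -3, -2; average 1.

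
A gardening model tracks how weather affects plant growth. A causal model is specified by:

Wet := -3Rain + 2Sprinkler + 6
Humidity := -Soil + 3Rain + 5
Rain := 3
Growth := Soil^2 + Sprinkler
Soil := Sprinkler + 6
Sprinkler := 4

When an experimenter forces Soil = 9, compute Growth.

do(Soil=9) replaces the equation Soil := Sprinkler + 6 with the constant Soil = 9.
Growth = Soil^2 + Sprinkler  [with Soil=9, Sprinkler=4]  = 85

85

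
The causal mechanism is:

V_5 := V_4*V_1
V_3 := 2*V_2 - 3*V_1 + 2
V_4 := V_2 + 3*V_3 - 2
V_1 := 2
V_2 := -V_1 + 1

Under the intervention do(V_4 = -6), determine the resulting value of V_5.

Intervening sets V_4 = -6 and removes its equation (V_4 := V_2 + 3*V_3 - 2).
V_5 = V_4*V_1  [with V_4=-6, V_1=2]  = -12

-12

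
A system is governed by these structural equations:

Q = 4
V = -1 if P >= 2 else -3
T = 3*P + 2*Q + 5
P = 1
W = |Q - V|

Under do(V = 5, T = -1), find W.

1

The joint intervention fixes V = 5, T = -1, removing each variable's own equation.
W = |Q - V|  [with Q=4, V=5]  = 1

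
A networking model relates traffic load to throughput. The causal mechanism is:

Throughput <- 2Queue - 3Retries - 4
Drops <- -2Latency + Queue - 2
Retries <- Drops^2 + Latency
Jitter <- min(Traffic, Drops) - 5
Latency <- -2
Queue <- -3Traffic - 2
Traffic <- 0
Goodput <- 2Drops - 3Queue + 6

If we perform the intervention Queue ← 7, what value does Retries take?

do(Queue=7) replaces the equation Queue <- -3Traffic - 2 with the constant Queue = 7.
Drops = -2Latency + Queue - 2  [with Latency=-2, Queue=7]  = 9
Retries = Drops^2 + Latency  [with Drops=9, Latency=-2]  = 79

79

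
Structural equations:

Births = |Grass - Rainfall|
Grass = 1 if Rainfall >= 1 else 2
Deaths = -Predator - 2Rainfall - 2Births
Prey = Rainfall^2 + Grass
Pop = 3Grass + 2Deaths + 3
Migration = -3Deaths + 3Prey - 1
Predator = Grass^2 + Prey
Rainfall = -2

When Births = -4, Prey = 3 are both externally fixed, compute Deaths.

The joint intervention fixes Births = -4, Prey = 3, removing each variable's own equation.
Grass = 1 if Rainfall >= 1 else 2  [with Rainfall=-2]  = 2
Predator = Grass^2 + Prey  [with Grass=2, Prey=3]  = 7
Deaths = -Predator - 2Rainfall - 2Births  [with Predator=7, Rainfall=-2, Births=-4]  = 5

5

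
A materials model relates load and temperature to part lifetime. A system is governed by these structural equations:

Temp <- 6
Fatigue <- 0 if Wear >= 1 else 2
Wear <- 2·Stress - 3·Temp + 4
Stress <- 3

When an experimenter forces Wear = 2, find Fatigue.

0

The intervention breaks the incoming arrows to Wear: Wear <- 2·Stress - 3·Temp + 4 no longer applies, and Wear = 2.
Fatigue = 0 if Wear >= 1 else 2  [with Wear=2]  = 0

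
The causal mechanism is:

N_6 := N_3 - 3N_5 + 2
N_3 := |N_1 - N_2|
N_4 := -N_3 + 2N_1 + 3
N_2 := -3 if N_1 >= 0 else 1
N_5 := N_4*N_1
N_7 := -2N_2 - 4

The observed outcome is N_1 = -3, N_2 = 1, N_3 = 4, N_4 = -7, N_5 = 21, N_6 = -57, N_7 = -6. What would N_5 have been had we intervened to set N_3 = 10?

39

do(N_3=10) replaces the equation N_3 := |N_1 - N_2| with the constant N_3 = 10.
N_4 = -N_3 + 2N_1 + 3  [with N_3=10, N_1=-3]  = -13
N_5 = N_4*N_1  [with N_4=-13, N_1=-3]  = 39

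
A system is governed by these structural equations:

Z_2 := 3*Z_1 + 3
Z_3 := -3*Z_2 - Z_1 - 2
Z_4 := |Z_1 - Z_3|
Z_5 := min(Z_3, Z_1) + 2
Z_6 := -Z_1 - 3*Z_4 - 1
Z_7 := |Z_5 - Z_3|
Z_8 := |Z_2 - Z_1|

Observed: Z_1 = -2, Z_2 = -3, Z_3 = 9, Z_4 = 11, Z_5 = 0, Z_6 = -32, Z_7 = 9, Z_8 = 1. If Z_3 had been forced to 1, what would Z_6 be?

The intervention breaks the incoming arrows to Z_3: Z_3 := -3*Z_2 - Z_1 - 2 no longer applies, and Z_3 = 1.
Z_4 = |Z_1 - Z_3|  [with Z_1=-2, Z_3=1]  = 3
Z_6 = -Z_1 - 3*Z_4 - 1  [with Z_1=-2, Z_4=3]  = -8

-8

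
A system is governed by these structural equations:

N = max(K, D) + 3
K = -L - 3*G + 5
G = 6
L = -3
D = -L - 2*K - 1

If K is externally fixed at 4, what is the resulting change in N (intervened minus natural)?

do(K=4) replaces the equation K = -L - 3*G + 5 with the constant K = 4.
D = -L - 2*K - 1  [with L=-3, K=4]  = -6
N = max(K, D) + 3  [with K=4, D=-6]  = 7
Without intervention: K = -L - 3*G + 5  [with L=-3, G=6]  = -10; D = -L - 2*K - 1  [with L=-3, K=-10]  = 22; N = max(K, D) + 3  [with K=-10, D=22]  = 25.
Change = 7 − 25 = -18.

-18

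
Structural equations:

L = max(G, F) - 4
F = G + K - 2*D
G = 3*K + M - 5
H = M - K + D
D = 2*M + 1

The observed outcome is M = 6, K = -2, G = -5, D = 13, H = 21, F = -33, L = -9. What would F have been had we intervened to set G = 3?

-25

The intervention breaks the incoming arrows to G: G = 3*K + M - 5 no longer applies, and G = 3.
D = 2*M + 1  [with M=6]  = 13
F = G + K - 2*D  [with G=3, K=-2, D=13]  = -25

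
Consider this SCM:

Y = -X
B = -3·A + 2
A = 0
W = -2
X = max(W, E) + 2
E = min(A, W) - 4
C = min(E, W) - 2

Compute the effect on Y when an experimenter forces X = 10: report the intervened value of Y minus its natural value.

-10

The intervention breaks the incoming arrows to X: X = max(W, E) + 2 no longer applies, and X = 10.
Y = -X  [with X=10]  = -10
Without intervention: E = min(A, W) - 4  [with A=0, W=-2]  = -6; X = max(W, E) + 2  [with W=-2, E=-6]  = 0; Y = -X  [with X=0]  = 0.
Change = -10 − 0 = -10.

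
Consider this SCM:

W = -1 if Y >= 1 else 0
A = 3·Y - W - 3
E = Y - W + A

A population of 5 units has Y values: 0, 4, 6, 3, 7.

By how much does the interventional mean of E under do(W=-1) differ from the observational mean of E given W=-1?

Under do(W=-1), W's equation is replaced by W=-1 for every unit. Per-unit E: -1, 15, 23, 11, 27. Mean = 15.
Conditioning on W=-1 selects the 4 unit(s) with Y ∈ {4, 6, 3, 7}. Their E values: 15, 23, 11, 27. Mean = 19.
Difference = 15 − 19 = -4.

-4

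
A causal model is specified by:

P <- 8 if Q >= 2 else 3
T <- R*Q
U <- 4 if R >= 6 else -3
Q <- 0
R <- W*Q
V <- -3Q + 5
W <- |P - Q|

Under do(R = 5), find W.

Under do(R=5), the mechanism R <- W*Q is discarded; R is fixed at 5.
Since W is not a descendant of the intervened variable, it is unaffected.
P = 8 if Q >= 2 else 3  [with Q=0]  = 3
W = |P - Q|  [with P=3, Q=0]  = 3

3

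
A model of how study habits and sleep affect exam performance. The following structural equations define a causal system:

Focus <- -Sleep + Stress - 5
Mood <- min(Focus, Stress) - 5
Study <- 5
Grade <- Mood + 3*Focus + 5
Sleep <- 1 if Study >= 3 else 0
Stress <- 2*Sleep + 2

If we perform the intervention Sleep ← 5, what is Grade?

Under do(Sleep=5), the mechanism Sleep <- 1 if Study >= 3 else 0 is discarded; Sleep is fixed at 5.
Stress = 2*Sleep + 2  [with Sleep=5]  = 12
Focus = -Sleep + Stress - 5  [with Sleep=5, Stress=12]  = 2
Mood = min(Focus, Stress) - 5  [with Focus=2, Stress=12]  = -3
Grade = Mood + 3*Focus + 5  [with Mood=-3, Focus=2]  = 8

8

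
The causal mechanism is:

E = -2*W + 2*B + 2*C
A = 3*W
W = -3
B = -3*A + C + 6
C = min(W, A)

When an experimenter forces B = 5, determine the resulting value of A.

-9

The intervention breaks the incoming arrows to B: B = -3*A + C + 6 no longer applies, and B = 5.
Since A is not a descendant of the intervened variable, it is unaffected.
A = 3*W  [with W=-3]  = -9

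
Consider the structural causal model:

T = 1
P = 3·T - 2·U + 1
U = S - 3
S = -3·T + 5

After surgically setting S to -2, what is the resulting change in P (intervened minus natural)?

8

Under do(S=-2), the mechanism S = -3·T + 5 is discarded; S is fixed at -2.
U = S - 3  [with S=-2]  = -5
P = 3·T - 2·U + 1  [with T=1, U=-5]  = 14
Without intervention: S = -3·T + 5  [with T=1]  = 2; U = S - 3  [with S=2]  = -1; P = 3·T - 2·U + 1  [with T=1, U=-1]  = 6.
Change = 14 − 6 = 8.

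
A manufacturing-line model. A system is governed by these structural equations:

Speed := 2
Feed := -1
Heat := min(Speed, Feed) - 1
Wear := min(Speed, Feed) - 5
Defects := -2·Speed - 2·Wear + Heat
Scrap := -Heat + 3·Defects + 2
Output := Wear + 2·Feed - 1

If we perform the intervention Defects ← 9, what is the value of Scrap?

The intervention breaks the incoming arrows to Defects: Defects := -2·Speed - 2·Wear + Heat no longer applies, and Defects = 9.
Heat = min(Speed, Feed) - 1  [with Speed=2, Feed=-1]  = -2
Scrap = -Heat + 3·Defects + 2  [with Heat=-2, Defects=9]  = 31

31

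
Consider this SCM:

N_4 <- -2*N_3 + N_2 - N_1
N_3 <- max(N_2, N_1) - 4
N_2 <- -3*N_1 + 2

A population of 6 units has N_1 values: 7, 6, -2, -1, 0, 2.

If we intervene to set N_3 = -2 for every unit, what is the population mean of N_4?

-2

Every unit gets N_3=-2 under the intervention. N_4 values become -22, -18, 14, 10, 6, -2; E[N_4|do(N_3=-2)] = -2.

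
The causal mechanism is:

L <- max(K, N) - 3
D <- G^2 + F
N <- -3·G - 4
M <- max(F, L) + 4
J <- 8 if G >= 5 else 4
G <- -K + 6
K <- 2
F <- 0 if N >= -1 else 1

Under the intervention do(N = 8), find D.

16

The intervention breaks the incoming arrows to N: N <- -3·G - 4 no longer applies, and N = 8.
G = -K + 6  [with K=2]  = 4
F = 0 if N >= -1 else 1  [with N=8]  = 0
D = G^2 + F  [with G=4, F=0]  = 16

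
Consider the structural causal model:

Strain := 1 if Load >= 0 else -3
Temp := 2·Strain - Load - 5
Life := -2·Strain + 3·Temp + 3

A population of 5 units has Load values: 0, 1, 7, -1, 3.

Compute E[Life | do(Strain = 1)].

do(Strain=1) breaks Strain's dependence on Load. With Strain=1 fixed, Life across the units is -8, -11, -29, -5, -17, mean -14.

-14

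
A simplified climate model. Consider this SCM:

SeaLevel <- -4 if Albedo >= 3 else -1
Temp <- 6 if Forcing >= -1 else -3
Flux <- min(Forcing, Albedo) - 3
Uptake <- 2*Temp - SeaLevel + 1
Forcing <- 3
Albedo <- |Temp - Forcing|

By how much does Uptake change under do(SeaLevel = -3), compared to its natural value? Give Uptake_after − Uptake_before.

-1

Under do(SeaLevel=-3), the mechanism SeaLevel <- -4 if Albedo >= 3 else -1 is discarded; SeaLevel is fixed at -3.
Temp = 6 if Forcing >= -1 else -3  [with Forcing=3]  = 6
Uptake = 2*Temp - SeaLevel + 1  [with Temp=6, SeaLevel=-3]  = 16
Without intervention: Temp = 6 if Forcing >= -1 else -3  [with Forcing=3]  = 6; Albedo = |Temp - Forcing|  [with Temp=6, Forcing=3]  = 3; SeaLevel = -4 if Albedo >= 3 else -1  [with Albedo=3]  = -4; Uptake = 2*Temp - SeaLevel + 1  [with Temp=6, SeaLevel=-4]  = 17.
Change = 16 − 17 = -1.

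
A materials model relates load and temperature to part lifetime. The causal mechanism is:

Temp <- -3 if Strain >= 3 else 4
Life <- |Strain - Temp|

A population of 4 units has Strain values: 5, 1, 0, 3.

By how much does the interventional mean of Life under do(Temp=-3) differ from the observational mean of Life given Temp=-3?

-1.75

do(Temp=-3) breaks Temp's dependence on Strain. With Temp=-3 fixed, Life across the units is 8, 4, 3, 6, mean 5.25.
E[Life|Temp=-3] averages over only the 2 units with Temp=-3 (Strain = 5, 3): Life = 8, 6, mean 7.
Difference = 5.25 − 7 = -1.75.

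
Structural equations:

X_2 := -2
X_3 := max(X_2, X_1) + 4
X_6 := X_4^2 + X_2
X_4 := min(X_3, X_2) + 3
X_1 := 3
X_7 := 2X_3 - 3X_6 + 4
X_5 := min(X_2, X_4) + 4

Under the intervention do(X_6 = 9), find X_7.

Intervening sets X_6 = 9 and removes its equation (X_6 := X_4^2 + X_2).
X_3 = max(X_2, X_1) + 4  [with X_2=-2, X_1=3]  = 7
X_7 = 2X_3 - 3X_6 + 4  [with X_3=7, X_6=9]  = -9

-9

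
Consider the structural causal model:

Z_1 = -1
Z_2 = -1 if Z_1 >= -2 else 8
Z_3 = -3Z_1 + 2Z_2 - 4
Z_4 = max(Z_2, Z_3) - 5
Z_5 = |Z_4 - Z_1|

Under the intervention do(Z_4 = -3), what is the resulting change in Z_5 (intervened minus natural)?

-3

Intervening sets Z_4 = -3 and removes its equation (Z_4 = max(Z_2, Z_3) - 5).
Z_5 = |Z_4 - Z_1|  [with Z_4=-3, Z_1=-1]  = 2
Without intervention: Z_2 = -1 if Z_1 >= -2 else 8  [with Z_1=-1]  = -1; Z_3 = -3Z_1 + 2Z_2 - 4  [with Z_1=-1, Z_2=-1]  = -3; Z_4 = max(Z_2, Z_3) - 5  [with Z_2=-1, Z_3=-3]  = -6; Z_5 = |Z_4 - Z_1|  [with Z_4=-6, Z_1=-1]  = 5.
Change = 2 − 5 = -3.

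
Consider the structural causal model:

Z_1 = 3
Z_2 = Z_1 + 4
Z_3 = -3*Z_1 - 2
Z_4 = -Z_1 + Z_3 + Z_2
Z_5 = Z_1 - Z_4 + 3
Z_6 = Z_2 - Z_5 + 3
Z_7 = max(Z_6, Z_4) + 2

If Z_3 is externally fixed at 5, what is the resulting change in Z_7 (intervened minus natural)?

The intervention breaks the incoming arrows to Z_3: Z_3 = -3*Z_1 - 2 no longer applies, and Z_3 = 5.
Z_2 = Z_1 + 4  [with Z_1=3]  = 7
Z_4 = -Z_1 + Z_3 + Z_2  [with Z_1=3, Z_3=5, Z_2=7]  = 9
Z_5 = Z_1 - Z_4 + 3  [with Z_1=3, Z_4=9]  = -3
Z_6 = Z_2 - Z_5 + 3  [with Z_2=7, Z_5=-3]  = 13
Z_7 = max(Z_6, Z_4) + 2  [with Z_6=13, Z_4=9]  = 15
Without intervention: Z_2 = Z_1 + 4  [with Z_1=3]  = 7; Z_3 = -3*Z_1 - 2  [with Z_1=3]  = -11; Z_4 = -Z_1 + Z_3 + Z_2  [with Z_1=3, Z_3=-11, Z_2=7]  = -7; Z_5 = Z_1 - Z_4 + 3  [with Z_1=3, Z_4=-7]  = 13; Z_6 = Z_2 - Z_5 + 3  [with Z_2=7, Z_5=13]  = -3; Z_7 = max(Z_6, Z_4) + 2  [with Z_6=-3, Z_4=-7]  = -1.
Change = 15 − (-1) = 16.

16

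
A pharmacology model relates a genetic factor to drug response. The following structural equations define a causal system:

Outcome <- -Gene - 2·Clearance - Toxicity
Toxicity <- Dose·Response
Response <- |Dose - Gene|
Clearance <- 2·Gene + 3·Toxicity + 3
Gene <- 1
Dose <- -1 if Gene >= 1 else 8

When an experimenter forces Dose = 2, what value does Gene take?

1

Under do(Dose=2), the mechanism Dose <- -1 if Gene >= 1 else 8 is discarded; Dose is fixed at 2.
Gene is not downstream of the intervention, so its value is determined by the original equations.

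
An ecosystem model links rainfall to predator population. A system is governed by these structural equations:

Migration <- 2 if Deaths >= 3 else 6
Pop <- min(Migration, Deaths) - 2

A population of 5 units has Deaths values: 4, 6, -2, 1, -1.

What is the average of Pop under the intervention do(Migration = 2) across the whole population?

Every unit gets Migration=2 under the intervention. Pop values become 0, 0, -4, -1, -3; E[Pop|do(Migration=2)] = -1.6.

-1.6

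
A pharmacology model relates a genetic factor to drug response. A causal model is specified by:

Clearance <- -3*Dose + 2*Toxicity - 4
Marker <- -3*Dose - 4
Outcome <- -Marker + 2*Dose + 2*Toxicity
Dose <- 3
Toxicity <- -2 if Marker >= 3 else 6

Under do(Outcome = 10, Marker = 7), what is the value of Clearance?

Setting Outcome = 10, Marker = 7 by intervention discards those variables' equations.
Toxicity = -2 if Marker >= 3 else 6  [with Marker=7]  = -2
Clearance = -3*Dose + 2*Toxicity - 4  [with Dose=3, Toxicity=-2]  = -17

-17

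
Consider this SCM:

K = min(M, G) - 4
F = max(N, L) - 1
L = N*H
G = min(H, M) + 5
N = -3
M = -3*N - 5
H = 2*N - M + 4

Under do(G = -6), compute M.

The intervention breaks the incoming arrows to G: G = min(H, M) + 5 no longer applies, and G = -6.
Since M is not a descendant of the intervened variable, it is unaffected.
M = -3*N - 5  [with N=-3]  = 4

4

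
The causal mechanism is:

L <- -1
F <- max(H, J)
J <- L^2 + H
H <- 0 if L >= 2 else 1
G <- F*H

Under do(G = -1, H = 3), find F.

4

Setting G = -1, H = 3 by intervention discards those variables' equations.
J = L^2 + H  [with L=-1, H=3]  = 4
F = max(H, J)  [with H=3, J=4]  = 4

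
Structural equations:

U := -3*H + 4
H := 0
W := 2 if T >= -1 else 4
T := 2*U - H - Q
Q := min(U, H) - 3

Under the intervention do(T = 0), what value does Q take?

-3

Under do(T=0), the mechanism T := 2*U - H - Q is discarded; T is fixed at 0.
Since Q is not a descendant of the intervened variable, it is unaffected.
U = -3*H + 4  [with H=0]  = 4
Q = min(U, H) - 3  [with U=4, H=0]  = -3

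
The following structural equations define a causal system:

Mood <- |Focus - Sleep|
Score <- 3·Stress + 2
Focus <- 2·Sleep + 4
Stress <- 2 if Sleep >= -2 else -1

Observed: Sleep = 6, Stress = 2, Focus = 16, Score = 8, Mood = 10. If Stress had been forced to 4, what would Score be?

14

Under do(Stress=4), the mechanism Stress <- 2 if Sleep >= -2 else -1 is discarded; Stress is fixed at 4.
Score = 3·Stress + 2  [with Stress=4]  = 14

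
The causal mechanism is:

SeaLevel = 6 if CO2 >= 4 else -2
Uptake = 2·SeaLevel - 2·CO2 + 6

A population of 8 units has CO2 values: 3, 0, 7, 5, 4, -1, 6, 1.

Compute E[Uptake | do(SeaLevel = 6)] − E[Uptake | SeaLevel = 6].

4.75

Under do(SeaLevel=6), SeaLevel's equation is replaced by SeaLevel=6 for every unit. Per-unit Uptake: 12, 18, 4, 8, 10, 20, 6, 16. Mean = 11.75.
Observing SeaLevel=6 restricts to units where SeaLevel's equation naturally yields 6: CO2 ∈ {7, 5, 4, 6}. In that subpopulation Uptake = 4, 8, 10, 6, mean 7.
Difference = 11.75 − 7 = 4.75.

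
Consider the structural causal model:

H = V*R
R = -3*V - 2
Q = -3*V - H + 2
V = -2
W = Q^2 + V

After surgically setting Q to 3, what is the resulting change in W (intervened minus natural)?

Intervening sets Q = 3 and removes its equation (Q = -3*V - H + 2).
W = Q^2 + V  [with Q=3, V=-2]  = 7
Without intervention: R = -3*V - 2  [with V=-2]  = 4; H = V*R  [with V=-2, R=4]  = -8; Q = -3*V - H + 2  [with V=-2, H=-8]  = 16; W = Q^2 + V  [with Q=16, V=-2]  = 254.
Change = 7 − 254 = -247.

-247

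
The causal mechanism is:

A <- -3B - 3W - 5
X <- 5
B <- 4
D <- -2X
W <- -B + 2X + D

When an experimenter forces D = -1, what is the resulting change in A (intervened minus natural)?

-27

do(D=-1) replaces the equation D <- -2X with the constant D = -1.
W = -B + 2X + D  [with B=4, X=5, D=-1]  = 5
A = -3B - 3W - 5  [with B=4, W=5]  = -32
Without intervention: D = -2X  [with X=5]  = -10; W = -B + 2X + D  [with B=4, X=5, D=-10]  = -4; A = -3B - 3W - 5  [with B=4, W=-4]  = -5.
Change = -32 − (-5) = -27.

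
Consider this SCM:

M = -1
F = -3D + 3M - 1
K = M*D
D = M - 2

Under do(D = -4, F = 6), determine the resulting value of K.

The joint intervention fixes D = -4, F = 6, removing each variable's own equation.
K = M*D  [with M=-1, D=-4]  = 4

4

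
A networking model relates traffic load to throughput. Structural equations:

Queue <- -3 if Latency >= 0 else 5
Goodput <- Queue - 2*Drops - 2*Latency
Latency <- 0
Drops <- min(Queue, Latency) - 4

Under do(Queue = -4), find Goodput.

12

Under do(Queue=-4), the mechanism Queue <- -3 if Latency >= 0 else 5 is discarded; Queue is fixed at -4.
Drops = min(Queue, Latency) - 4  [with Queue=-4, Latency=0]  = -8
Goodput = Queue - 2*Drops - 2*Latency  [with Queue=-4, Drops=-8, Latency=0]  = 12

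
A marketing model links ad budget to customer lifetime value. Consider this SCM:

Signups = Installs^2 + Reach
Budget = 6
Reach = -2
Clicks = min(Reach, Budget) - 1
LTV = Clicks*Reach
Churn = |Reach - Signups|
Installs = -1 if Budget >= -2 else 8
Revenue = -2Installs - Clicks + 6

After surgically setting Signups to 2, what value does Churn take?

4

The intervention breaks the incoming arrows to Signups: Signups = Installs^2 + Reach no longer applies, and Signups = 2.
Churn = |Reach - Signups|  [with Reach=-2, Signups=2]  = 4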